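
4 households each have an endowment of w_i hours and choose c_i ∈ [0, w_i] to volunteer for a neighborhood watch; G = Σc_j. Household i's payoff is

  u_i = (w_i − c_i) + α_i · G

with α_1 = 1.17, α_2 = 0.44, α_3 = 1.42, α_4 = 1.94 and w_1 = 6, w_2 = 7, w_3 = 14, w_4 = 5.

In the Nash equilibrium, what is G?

25

∂u_i/∂c_i = α_i − 1, so household i contributes w_i if α_i > 1, else 0.
α_i > 1 for i ∈ {1, 3, 4}; NE contributions (6, 0, 14, 5), G = 25.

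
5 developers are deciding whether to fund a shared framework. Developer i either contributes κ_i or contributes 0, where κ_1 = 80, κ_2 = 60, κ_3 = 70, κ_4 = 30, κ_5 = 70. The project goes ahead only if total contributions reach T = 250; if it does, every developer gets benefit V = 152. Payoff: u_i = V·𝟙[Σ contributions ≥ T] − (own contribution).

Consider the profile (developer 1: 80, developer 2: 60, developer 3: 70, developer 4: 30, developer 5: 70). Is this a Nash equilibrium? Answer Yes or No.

No

Total = 310 ≥ 250: provided.
Developer 1 (pledges 80, payoff 72): dropping to 0 → total 230, payoff 0. No gain.
Developer 2 (pledges 60, payoff 92): dropping to 0 → total 250, payoff 152. Profitable deviation.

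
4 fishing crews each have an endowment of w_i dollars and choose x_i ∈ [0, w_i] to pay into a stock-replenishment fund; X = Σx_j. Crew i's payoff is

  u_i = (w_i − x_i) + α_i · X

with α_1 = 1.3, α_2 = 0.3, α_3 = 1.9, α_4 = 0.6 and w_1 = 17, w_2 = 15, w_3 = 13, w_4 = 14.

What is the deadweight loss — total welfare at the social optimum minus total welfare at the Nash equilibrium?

∂u_i/∂x_i = α_i − 1, so crew i contributes w_i if α_i > 1, else 0.
α_i > 1 for i ∈ {1, 3}; NE contributions (17, 0, 13, 0), X = 30.
W^NE = Σw_i − X^NE + (Σα_i)·X^NE = 59 + 3.1·30 = 152.
Planner: ∂(Σu_j)/∂x_i = Σα_j − 1 = 3.1 > 0, so everyone contributes w_i; X^SO = 59, W^SO = 59 + 3.1·59 = 241.9.
Deadweight loss = 89.9.

89.9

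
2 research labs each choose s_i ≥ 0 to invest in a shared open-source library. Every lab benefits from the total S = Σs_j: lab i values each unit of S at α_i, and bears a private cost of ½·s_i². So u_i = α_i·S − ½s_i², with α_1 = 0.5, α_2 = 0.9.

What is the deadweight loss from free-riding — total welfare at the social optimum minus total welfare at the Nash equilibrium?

Lab i's FOC: ∂u_i/∂s_i = α_i − s_i = 0, so s_i* = α_i.
NE contributions = (0.5, 0.9); S = 1.4.
W^NE = (Σα)·S − ½Σα_i² = 1.4² − ½·1.06 = 1.43.
Planner sets s_i = Σα_j = 1.4 for every i, so S^SO = 2·1.4 = 2.8.
W^SO = (Σα)·S^SO − ½·2·(Σα)² = (2/2)·1.4² = 1.96.
Deadweight loss = W^SO − W^NE = 0.53.

0.53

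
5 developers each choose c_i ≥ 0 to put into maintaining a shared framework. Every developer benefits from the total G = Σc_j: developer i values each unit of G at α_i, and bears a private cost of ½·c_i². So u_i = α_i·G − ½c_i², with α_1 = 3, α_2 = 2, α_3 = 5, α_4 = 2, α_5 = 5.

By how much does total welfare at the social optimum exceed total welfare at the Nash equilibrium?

467

Developer i's FOC: ∂u_i/∂c_i = α_i − c_i = 0, so c_i* = α_i.
NE contributions = (3, 2, 5, 2, 5); G = 17.
W^NE = (Σα)·G − ½Σα_i² = 17² − ½·67 = 255.5.
Planner sets c_i = Σα_j = 17 for every i, so G^SO = 5·17 = 85.
W^SO = (Σα)·G^SO − ½·5·(Σα)² = (5/2)·17² = 722.5.
Deadweight loss = W^SO − W^NE = 467.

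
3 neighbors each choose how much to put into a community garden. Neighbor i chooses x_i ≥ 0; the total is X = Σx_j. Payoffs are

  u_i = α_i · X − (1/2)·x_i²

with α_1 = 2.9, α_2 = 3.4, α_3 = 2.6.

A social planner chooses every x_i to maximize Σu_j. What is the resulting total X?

26.7

Planner FOC: ∂(Σu_j)/∂x_i = (Σα_j) − x_i = 0, so x_i^SO = Σα_j = 8.9 for every i; X^SO = 26.7.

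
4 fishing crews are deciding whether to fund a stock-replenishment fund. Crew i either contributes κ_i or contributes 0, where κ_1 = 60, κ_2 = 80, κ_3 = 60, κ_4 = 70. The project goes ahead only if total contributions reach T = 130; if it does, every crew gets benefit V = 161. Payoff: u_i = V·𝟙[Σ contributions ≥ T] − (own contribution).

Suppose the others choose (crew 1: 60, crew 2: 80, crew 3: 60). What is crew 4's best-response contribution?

Others' total = 200 ≥ 130; contributing adds cost 70 for no extra benefit.
Best response: 0.

0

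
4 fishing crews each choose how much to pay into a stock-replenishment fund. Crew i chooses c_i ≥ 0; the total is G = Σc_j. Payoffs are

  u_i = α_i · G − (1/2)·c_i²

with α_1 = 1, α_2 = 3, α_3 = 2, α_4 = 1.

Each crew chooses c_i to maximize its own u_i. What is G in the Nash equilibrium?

Crew i's FOC: ∂u_i/∂c_i = α_i − c_i = 0, so c_i* = α_i.
NE contributions = (1, 3, 2, 1); G = 7.

7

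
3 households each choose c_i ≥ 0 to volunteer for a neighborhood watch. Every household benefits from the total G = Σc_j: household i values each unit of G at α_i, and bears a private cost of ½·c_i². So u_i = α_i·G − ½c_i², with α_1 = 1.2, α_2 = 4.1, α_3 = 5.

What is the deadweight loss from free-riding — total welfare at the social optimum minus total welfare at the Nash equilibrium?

Household i's FOC: ∂u_i/∂c_i = α_i − c_i = 0, so c_i* = α_i.
NE contributions = (1.2, 4.1, 5); G = 10.3.
W^NE = (Σα)·G − ½Σα_i² = 10.3² − ½·43.25 = 84.465.
Planner sets c_i = Σα_j = 10.3 for every i, so G^SO = 3·10.3 = 30.9.
W^SO = (Σα)·G^SO − ½·3·(Σα)² = (3/2)·10.3² = 159.135.
Deadweight loss = W^SO − W^NE = 74.67.

74.67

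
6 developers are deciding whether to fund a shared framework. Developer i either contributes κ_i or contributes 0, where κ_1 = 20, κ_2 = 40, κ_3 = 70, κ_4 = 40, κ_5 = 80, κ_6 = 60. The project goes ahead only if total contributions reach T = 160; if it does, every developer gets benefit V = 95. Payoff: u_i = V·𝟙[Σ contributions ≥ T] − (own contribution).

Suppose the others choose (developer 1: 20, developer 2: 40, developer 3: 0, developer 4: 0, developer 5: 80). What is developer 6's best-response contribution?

60

Others' total = 140. Contributing 60 brings total to 200 ≥ 160: gain V − κ_6 = 35.
Best response: 60.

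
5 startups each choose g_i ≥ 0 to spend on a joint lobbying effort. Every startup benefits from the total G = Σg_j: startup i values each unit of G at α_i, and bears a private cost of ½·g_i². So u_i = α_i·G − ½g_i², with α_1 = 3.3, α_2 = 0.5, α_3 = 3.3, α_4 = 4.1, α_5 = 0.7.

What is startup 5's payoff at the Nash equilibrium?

8.085

Startup i's FOC: ∂u_i/∂g_i = α_i − g_i = 0, so g_i* = α_i.
NE contributions = (3.3, 0.5, 3.3, 4.1, 0.7); G = 11.9.
u_5 = α_5·G − ½·(g_5)² = 0.7·11.9 − ½·0.7² = 8.085.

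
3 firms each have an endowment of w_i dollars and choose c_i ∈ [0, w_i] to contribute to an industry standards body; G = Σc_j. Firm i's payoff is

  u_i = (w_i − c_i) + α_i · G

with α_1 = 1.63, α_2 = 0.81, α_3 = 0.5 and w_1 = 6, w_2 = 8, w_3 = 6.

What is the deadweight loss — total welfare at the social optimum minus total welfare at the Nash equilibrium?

∂u_i/∂c_i = α_i − 1, so firm i contributes w_i if α_i > 1, else 0.
α_i > 1 for i ∈ {1}; NE contributions (6, 0, 0), G = 6.
W^NE = Σw_i − G^NE + (Σα_i)·G^NE = 20 + 1.94·6 = 31.64.
Planner: ∂(Σu_j)/∂c_i = Σα_j − 1 = 1.94 > 0, so everyone contributes w_i; G^SO = 20, W^SO = 20 + 1.94·20 = 58.8.
Deadweight loss = 27.16.

27.16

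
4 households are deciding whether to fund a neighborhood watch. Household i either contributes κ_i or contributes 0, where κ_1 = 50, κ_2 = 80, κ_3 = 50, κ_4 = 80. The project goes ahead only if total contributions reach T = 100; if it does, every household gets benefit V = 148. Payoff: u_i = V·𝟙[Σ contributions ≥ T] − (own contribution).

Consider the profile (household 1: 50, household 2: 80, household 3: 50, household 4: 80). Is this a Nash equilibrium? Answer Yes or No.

Total = 260 ≥ 100: provided.
Household 1 (pledges 50, payoff 98): dropping to 0 → total 210, payoff 148. Profitable deviation.

No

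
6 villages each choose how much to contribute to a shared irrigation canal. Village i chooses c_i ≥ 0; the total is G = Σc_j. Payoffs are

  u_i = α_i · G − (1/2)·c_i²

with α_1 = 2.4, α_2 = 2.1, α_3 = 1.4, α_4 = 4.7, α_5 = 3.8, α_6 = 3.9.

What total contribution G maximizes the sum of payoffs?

Planner FOC: ∂(Σu_j)/∂c_i = (Σα_j) − c_i = 0, so c_i^SO = Σα_j = 18.3 for every i; G^SO = 109.8.

109.8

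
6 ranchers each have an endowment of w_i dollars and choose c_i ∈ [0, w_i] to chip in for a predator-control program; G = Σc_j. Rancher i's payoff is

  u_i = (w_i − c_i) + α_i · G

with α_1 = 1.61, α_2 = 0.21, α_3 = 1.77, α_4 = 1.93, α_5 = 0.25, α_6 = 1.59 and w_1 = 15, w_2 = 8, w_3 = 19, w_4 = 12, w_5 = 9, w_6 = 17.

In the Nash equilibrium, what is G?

∂u_i/∂c_i = α_i − 1, so rancher i contributes w_i if α_i > 1, else 0.
α_i > 1 for i ∈ {1, 3, 4, 6}; NE contributions (15, 0, 19, 12, 0, 17), G = 63.

63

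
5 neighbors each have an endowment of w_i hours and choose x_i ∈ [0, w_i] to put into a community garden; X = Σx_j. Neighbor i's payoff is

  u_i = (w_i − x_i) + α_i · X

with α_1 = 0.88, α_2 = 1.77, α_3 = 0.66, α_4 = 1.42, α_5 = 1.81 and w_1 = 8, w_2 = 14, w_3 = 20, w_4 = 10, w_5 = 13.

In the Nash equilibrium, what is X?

37

∂u_i/∂x_i = α_i − 1, so neighbor i contributes w_i if α_i > 1, else 0.
α_i > 1 for i ∈ {2, 4, 5}; NE contributions (0, 14, 0, 10, 13), X = 37.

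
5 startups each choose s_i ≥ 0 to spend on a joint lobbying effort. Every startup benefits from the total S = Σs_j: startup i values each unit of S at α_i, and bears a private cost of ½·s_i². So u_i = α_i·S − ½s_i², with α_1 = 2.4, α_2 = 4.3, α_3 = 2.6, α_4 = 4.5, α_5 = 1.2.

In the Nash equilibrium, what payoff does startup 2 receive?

Startup i's FOC: ∂u_i/∂s_i = α_i − s_i = 0, so s_i* = α_i.
NE contributions = (2.4, 4.3, 2.6, 4.5, 1.2); S = 15.
u_2 = α_2·S − ½·(s_2)² = 4.3·15 − ½·4.3² = 55.255.

55.255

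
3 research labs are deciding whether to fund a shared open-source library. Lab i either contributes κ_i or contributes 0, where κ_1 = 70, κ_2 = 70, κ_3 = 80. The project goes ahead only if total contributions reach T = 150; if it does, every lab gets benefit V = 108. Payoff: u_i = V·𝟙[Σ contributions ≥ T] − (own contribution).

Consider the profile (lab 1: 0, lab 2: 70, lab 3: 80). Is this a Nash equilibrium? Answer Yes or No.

Total = 150 ≥ 150: provided.
Lab 1 (pledges 0, payoff 108): pledging 70 → total 220, payoff 38. No gain.
Lab 2 (pledges 70, payoff 38): dropping to 0 → total 80, payoff 0. No gain.
Lab 3 (pledges 80, payoff 28): dropping to 0 → total 70, payoff 0. No gain.

Yes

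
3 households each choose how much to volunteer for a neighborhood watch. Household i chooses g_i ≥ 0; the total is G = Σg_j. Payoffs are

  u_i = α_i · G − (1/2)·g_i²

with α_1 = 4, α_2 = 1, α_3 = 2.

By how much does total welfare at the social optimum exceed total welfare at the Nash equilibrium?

Household i's FOC: ∂u_i/∂g_i = α_i − g_i = 0, so g_i* = α_i.
NE contributions = (4, 1, 2); G = 7.
W^NE = (Σα)·G − ½Σα_i² = 7² − ½·21 = 38.5.
Planner sets g_i = Σα_j = 7 for every i, so G^SO = 3·7 = 21.
W^SO = (Σα)·G^SO − ½·3·(Σα)² = (3/2)·7² = 73.5.
Deadweight loss = W^SO − W^NE = 35.

35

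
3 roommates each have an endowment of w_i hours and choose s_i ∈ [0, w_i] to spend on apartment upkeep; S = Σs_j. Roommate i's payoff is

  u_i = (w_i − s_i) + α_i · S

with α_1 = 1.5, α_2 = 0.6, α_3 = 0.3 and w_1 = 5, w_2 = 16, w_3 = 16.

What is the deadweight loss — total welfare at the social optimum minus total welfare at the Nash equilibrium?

44.8

∂u_i/∂s_i = α_i − 1, so roommate i contributes w_i if α_i > 1, else 0.
α_i > 1 for i ∈ {1}; NE contributions (5, 0, 0), S = 5.
W^NE = Σw_i − S^NE + (Σα_i)·S^NE = 37 + 1.4·5 = 44.
Planner: ∂(Σu_j)/∂s_i = Σα_j − 1 = 1.4 > 0, so everyone contributes w_i; S^SO = 37, W^SO = 37 + 1.4·37 = 88.8.
Deadweight loss = 44.8.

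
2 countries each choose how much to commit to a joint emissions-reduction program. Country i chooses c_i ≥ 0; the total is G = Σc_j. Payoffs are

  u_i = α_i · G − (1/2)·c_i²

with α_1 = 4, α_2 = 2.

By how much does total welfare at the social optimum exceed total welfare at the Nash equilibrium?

Country i's FOC: ∂u_i/∂c_i = α_i − c_i = 0, so c_i* = α_i.
NE contributions = (4, 2); G = 6.
W^NE = (Σα)·G − ½Σα_i² = 6² − ½·20 = 26.
Planner sets c_i = Σα_j = 6 for every i, so G^SO = 2·6 = 12.
W^SO = (Σα)·G^SO − ½·2·(Σα)² = (2/2)·6² = 36.
Deadweight loss = W^SO − W^NE = 10.

10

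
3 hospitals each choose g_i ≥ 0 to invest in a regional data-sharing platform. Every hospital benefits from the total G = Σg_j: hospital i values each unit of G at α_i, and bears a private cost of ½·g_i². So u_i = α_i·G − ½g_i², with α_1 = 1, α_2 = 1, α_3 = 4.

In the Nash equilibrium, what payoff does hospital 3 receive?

16

Hospital i's FOC: ∂u_i/∂g_i = α_i − g_i = 0, so g_i* = α_i.
NE contributions = (1, 1, 4); G = 6.
u_3 = α_3·G − ½·(g_3)² = 4·6 − ½·4² = 16.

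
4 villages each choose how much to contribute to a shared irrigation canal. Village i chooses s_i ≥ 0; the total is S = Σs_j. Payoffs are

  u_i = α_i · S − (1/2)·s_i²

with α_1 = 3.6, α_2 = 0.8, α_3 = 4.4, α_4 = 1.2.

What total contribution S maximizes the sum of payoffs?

Planner FOC: ∂(Σu_j)/∂s_i = (Σα_j) − s_i = 0, so s_i^SO = Σα_j = 10 for every i; S^SO = 40.

40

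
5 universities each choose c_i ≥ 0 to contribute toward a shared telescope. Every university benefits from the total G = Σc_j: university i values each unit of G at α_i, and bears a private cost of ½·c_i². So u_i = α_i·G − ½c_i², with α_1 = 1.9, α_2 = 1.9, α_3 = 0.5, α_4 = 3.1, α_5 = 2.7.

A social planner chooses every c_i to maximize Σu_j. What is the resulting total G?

Planner FOC: ∂(Σu_j)/∂c_i = (Σα_j) − c_i = 0, so c_i^SO = Σα_j = 10.1 for every i; G^SO = 50.5.

50.5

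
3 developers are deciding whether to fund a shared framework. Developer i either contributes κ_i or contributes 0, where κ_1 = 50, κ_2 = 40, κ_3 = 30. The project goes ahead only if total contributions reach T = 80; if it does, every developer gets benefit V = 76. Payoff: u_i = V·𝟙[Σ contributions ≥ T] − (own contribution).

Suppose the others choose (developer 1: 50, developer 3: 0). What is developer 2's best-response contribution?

40

Others' total = 50. Contributing 40 brings total to 90 ≥ 80: gain V − κ_2 = 36.
Best response: 40.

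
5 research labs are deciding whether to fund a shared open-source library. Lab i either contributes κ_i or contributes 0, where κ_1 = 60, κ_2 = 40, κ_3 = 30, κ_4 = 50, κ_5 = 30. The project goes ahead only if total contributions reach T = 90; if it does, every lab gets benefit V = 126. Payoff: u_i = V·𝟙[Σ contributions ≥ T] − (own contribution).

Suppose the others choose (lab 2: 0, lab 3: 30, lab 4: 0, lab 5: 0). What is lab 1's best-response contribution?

Others' total = 30. Contributing 60 brings total to 90 ≥ 90: gain V − κ_1 = 66.
Best response: 60.

60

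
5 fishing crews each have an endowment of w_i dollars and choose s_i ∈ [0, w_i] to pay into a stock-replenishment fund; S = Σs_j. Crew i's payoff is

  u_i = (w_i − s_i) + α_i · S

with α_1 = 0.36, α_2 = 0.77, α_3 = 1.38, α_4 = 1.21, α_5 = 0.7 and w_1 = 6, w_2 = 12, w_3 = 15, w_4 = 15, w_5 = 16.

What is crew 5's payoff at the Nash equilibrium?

∂u_i/∂s_i = α_i − 1, so crew i contributes w_i if α_i > 1, else 0.
α_i > 1 for i ∈ {3, 4}; NE contributions (0, 0, 15, 15, 0), S = 30.
u_5 = (16 − 0) + 0.7·30 = 37.

37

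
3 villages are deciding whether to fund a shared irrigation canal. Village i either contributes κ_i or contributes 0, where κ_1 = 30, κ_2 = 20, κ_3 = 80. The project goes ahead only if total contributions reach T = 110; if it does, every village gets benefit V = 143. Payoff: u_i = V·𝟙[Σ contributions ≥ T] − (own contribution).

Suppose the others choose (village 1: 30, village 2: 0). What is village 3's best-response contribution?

80

Others' total = 30. Contributing 80 brings total to 110 ≥ 110: gain V − κ_3 = 63.
Best response: 80.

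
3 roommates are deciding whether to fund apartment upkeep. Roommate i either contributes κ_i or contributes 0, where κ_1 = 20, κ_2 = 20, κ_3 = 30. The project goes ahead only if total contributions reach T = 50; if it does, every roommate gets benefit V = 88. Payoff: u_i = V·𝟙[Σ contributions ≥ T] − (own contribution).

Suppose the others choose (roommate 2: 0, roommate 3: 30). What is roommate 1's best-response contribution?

Others' total = 30. Contributing 20 brings total to 50 ≥ 50: gain V − κ_1 = 68.
Best response: 20.

20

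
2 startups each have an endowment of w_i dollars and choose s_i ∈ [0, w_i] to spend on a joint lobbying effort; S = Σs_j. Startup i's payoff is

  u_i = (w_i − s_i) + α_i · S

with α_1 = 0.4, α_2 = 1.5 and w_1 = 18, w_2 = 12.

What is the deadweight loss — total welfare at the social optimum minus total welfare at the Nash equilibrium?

∂u_i/∂s_i = α_i − 1, so startup i contributes w_i if α_i > 1, else 0.
α_i > 1 for i ∈ {2}; NE contributions (0, 12), S = 12.
W^NE = Σw_i − S^NE + (Σα_i)·S^NE = 30 + 0.9·12 = 40.8.
Planner: ∂(Σu_j)/∂s_i = Σα_j − 1 = 0.9 > 0, so everyone contributes w_i; S^SO = 30, W^SO = 30 + 0.9·30 = 57.
Deadweight loss = 16.2.

16.2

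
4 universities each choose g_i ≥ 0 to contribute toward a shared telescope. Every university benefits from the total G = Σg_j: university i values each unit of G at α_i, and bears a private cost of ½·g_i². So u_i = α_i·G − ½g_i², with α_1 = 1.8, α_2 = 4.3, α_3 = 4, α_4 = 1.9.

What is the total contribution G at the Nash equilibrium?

12

University i's FOC: ∂u_i/∂g_i = α_i − g_i = 0, so g_i* = α_i.
NE contributions = (1.8, 4.3, 4, 1.9); G = 12.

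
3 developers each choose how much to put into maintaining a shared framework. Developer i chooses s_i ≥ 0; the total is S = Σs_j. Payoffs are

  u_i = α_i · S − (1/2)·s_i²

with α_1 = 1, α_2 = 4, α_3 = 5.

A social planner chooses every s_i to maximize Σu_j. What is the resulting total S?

30

Planner FOC: ∂(Σu_j)/∂s_i = (Σα_j) − s_i = 0, so s_i^SO = Σα_j = 10 for every i; S^SO = 30.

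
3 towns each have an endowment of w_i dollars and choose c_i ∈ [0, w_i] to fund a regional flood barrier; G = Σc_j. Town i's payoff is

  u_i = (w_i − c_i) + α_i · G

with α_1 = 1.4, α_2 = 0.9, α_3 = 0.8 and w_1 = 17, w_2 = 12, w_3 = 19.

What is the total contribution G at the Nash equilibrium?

∂u_i/∂c_i = α_i − 1, so town i contributes w_i if α_i > 1, else 0.
α_i > 1 for i ∈ {1}; NE contributions (17, 0, 0), G = 17.

17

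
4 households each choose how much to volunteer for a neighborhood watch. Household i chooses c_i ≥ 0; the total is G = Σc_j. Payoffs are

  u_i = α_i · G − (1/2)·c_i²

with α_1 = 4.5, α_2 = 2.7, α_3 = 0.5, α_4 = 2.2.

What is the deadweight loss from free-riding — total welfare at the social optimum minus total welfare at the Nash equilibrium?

114.325

Household i's FOC: ∂u_i/∂c_i = α_i − c_i = 0, so c_i* = α_i.
NE contributions = (4.5, 2.7, 0.5, 2.2); G = 9.9.
W^NE = (Σα)·G − ½Σα_i² = 9.9² − ½·32.63 = 81.695.
Planner sets c_i = Σα_j = 9.9 for every i, so G^SO = 4·9.9 = 39.6.
W^SO = (Σα)·G^SO − ½·4·(Σα)² = (4/2)·9.9² = 196.02.
Deadweight loss = W^SO − W^NE = 114.325.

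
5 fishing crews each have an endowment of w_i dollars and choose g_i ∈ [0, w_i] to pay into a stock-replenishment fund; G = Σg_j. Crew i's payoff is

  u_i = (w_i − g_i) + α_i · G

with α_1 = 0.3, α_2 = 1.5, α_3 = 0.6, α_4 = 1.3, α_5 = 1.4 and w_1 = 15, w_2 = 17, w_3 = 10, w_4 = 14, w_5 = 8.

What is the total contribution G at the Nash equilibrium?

∂u_i/∂g_i = α_i − 1, so crew i contributes w_i if α_i > 1, else 0.
α_i > 1 for i ∈ {2, 4, 5}; NE contributions (0, 17, 0, 14, 8), G = 39.

39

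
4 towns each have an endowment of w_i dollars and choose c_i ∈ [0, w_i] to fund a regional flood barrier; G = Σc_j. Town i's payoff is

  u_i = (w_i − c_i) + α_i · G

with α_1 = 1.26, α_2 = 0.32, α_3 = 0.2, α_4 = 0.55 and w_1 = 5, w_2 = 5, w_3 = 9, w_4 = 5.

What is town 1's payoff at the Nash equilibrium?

6.3

∂u_i/∂c_i = α_i − 1, so town i contributes w_i if α_i > 1, else 0.
α_i > 1 for i ∈ {1}; NE contributions (5, 0, 0, 0), G = 5.
u_1 = (5 − 5) + 1.26·5 = 6.3.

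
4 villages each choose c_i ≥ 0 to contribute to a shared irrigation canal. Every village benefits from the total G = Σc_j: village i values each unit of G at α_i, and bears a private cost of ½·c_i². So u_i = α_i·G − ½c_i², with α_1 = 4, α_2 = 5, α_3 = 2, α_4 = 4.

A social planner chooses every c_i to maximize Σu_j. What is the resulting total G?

Planner FOC: ∂(Σu_j)/∂c_i = (Σα_j) − c_i = 0, so c_i^SO = Σα_j = 15 for every i; G^SO = 60.

60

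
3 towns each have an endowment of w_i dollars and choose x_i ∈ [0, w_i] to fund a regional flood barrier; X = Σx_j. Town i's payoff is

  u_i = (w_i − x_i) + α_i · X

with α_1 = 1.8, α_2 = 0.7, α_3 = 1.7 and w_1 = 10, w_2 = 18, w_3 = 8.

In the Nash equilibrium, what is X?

∂u_i/∂x_i = α_i − 1, so town i contributes w_i if α_i > 1, else 0.
α_i > 1 for i ∈ {1, 3}; NE contributions (10, 0, 8), X = 18.

18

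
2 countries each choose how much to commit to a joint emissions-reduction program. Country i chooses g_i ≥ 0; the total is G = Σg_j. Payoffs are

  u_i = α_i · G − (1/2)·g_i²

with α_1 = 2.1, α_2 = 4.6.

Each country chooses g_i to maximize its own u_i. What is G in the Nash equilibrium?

6.7

Country i's FOC: ∂u_i/∂g_i = α_i − g_i = 0, so g_i* = α_i.
NE contributions = (2.1, 4.6); G = 6.7.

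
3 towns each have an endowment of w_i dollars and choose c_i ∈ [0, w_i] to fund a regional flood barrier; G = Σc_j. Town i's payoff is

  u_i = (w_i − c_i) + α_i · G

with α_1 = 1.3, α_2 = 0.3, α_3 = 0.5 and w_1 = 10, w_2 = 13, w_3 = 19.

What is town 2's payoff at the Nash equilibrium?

∂u_i/∂c_i = α_i − 1, so town i contributes w_i if α_i > 1, else 0.
α_i > 1 for i ∈ {1}; NE contributions (10, 0, 0), G = 10.
u_2 = (13 − 0) + 0.3·10 = 16.

16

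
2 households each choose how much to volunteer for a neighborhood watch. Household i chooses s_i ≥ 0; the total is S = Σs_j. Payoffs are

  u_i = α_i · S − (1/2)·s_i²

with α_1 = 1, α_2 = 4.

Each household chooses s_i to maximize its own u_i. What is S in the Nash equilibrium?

Household i's FOC: ∂u_i/∂s_i = α_i − s_i = 0, so s_i* = α_i.
NE contributions = (1, 4); S = 5.

5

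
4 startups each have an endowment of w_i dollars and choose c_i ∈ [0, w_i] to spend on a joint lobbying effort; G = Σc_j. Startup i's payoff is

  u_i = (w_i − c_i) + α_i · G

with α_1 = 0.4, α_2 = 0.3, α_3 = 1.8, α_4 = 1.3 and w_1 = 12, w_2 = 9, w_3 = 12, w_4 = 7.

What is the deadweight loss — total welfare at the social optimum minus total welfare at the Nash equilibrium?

58.8

∂u_i/∂c_i = α_i − 1, so startup i contributes w_i if α_i > 1, else 0.
α_i > 1 for i ∈ {3, 4}; NE contributions (0, 0, 12, 7), G = 19.
W^NE = Σw_i − G^NE + (Σα_i)·G^NE = 40 + 2.8·19 = 93.2.
Planner: ∂(Σu_j)/∂c_i = Σα_j − 1 = 2.8 > 0, so everyone contributes w_i; G^SO = 40, W^SO = 40 + 2.8·40 = 152.
Deadweight loss = 58.8.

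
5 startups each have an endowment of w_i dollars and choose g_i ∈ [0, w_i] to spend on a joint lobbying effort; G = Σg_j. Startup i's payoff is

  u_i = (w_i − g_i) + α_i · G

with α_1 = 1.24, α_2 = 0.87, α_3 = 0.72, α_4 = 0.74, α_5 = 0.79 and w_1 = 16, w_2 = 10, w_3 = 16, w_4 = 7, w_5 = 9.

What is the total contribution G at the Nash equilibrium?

∂u_i/∂g_i = α_i − 1, so startup i contributes w_i if α_i > 1, else 0.
α_i > 1 for i ∈ {1}; NE contributions (16, 0, 0, 0, 0), G = 16.

16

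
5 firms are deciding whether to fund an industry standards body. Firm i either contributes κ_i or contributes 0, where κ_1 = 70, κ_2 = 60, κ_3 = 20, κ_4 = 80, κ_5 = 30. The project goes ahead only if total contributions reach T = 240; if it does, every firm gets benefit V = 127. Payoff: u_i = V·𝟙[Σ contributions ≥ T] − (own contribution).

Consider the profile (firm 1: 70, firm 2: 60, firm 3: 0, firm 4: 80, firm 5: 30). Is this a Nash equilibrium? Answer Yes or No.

Total = 240 ≥ 240: provided.
Firm 1 (pledges 70, payoff 57): dropping to 0 → total 170, payoff 0. No gain.
Firm 2 (pledges 60, payoff 67): dropping to 0 → total 180, payoff 0. No gain.
Firm 3 (pledges 0, payoff 127): pledging 20 → total 260, payoff 107. No gain.
Firm 4 (pledges 80, payoff 47): dropping to 0 → total 160, payoff 0. No gain.
Firm 5 (pledges 30, payoff 97): dropping to 0 → total 210, payoff 0. No gain.

Yes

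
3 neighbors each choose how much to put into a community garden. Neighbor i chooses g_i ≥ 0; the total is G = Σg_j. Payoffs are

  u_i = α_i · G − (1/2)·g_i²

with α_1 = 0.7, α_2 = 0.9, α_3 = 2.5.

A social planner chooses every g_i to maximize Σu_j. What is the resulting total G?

12.3

Planner FOC: ∂(Σu_j)/∂g_i = (Σα_j) − g_i = 0, so g_i^SO = Σα_j = 4.1 for every i; G^SO = 12.3.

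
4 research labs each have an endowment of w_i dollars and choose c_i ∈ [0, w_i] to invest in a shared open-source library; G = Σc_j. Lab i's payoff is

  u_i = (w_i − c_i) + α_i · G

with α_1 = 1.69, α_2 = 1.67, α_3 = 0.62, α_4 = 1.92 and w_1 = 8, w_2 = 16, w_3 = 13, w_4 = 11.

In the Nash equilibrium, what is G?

∂u_i/∂c_i = α_i − 1, so lab i contributes w_i if α_i > 1, else 0.
α_i > 1 for i ∈ {1, 2, 4}; NE contributions (8, 16, 0, 11), G = 35.

35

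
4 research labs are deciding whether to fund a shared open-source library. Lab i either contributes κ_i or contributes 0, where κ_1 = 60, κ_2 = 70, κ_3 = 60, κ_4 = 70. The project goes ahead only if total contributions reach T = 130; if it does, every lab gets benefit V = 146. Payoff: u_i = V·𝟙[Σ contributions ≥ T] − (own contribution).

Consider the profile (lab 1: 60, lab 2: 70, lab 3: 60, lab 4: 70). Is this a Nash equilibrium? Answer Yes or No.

No

Total = 260 ≥ 130: provided.
Lab 1 (pledges 60, payoff 86): dropping to 0 → total 200, payoff 146. Profitable deviation.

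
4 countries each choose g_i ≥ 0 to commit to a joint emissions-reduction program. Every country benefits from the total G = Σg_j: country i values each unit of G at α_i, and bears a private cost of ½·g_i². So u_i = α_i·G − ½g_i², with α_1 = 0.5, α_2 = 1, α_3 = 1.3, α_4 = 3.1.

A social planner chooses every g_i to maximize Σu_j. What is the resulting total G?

Planner FOC: ∂(Σu_j)/∂g_i = (Σα_j) − g_i = 0, so g_i^SO = Σα_j = 5.9 for every i; G^SO = 23.6.

23.6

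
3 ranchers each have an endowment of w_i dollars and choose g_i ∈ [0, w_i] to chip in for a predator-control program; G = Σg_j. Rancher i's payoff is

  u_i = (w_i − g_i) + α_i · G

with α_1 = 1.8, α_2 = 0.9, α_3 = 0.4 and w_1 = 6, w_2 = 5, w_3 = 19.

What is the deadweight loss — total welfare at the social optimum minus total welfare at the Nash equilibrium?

∂u_i/∂g_i = α_i − 1, so rancher i contributes w_i if α_i > 1, else 0.
α_i > 1 for i ∈ {1}; NE contributions (6, 0, 0), G = 6.
W^NE = Σw_i − G^NE + (Σα_i)·G^NE = 30 + 2.1·6 = 42.6.
Planner: ∂(Σu_j)/∂g_i = Σα_j − 1 = 2.1 > 0, so everyone contributes w_i; G^SO = 30, W^SO = 30 + 2.1·30 = 93.
Deadweight loss = 50.4.

50.4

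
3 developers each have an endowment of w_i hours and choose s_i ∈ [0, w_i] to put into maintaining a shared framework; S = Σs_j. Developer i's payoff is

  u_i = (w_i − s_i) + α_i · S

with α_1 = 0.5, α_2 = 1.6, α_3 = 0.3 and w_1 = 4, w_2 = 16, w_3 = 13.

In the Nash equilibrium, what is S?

∂u_i/∂s_i = α_i − 1, so developer i contributes w_i if α_i > 1, else 0.
α_i > 1 for i ∈ {2}; NE contributions (0, 16, 0), S = 16.

16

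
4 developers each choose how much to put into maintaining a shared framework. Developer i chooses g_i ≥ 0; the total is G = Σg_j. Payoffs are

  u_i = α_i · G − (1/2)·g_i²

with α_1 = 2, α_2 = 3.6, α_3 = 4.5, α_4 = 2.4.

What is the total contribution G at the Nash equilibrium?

Developer i's FOC: ∂u_i/∂g_i = α_i − g_i = 0, so g_i* = α_i.
NE contributions = (2, 3.6, 4.5, 2.4); G = 12.5.

12.5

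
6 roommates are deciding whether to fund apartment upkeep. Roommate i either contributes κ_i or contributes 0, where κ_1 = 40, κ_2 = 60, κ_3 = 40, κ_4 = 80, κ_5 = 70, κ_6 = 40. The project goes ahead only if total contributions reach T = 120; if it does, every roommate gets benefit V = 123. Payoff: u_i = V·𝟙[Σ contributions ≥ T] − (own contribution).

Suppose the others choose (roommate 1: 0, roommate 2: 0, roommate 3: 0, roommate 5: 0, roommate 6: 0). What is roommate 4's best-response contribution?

Others' total = 0. Even contributing 80 gives 80 < 120: no benefit either way.
Best response: 0.

0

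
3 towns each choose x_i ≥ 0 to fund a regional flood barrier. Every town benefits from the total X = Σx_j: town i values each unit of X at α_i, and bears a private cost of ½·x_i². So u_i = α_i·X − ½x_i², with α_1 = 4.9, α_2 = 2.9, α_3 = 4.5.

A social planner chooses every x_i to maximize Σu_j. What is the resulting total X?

36.9

Planner FOC: ∂(Σu_j)/∂x_i = (Σα_j) − x_i = 0, so x_i^SO = Σα_j = 12.3 for every i; X^SO = 36.9.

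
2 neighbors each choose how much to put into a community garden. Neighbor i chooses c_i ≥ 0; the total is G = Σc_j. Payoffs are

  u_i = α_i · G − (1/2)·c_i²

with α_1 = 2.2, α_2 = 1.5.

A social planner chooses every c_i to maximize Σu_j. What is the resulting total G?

7.4

Planner FOC: ∂(Σu_j)/∂c_i = (Σα_j) − c_i = 0, so c_i^SO = Σα_j = 3.7 for every i; G^SO = 7.4.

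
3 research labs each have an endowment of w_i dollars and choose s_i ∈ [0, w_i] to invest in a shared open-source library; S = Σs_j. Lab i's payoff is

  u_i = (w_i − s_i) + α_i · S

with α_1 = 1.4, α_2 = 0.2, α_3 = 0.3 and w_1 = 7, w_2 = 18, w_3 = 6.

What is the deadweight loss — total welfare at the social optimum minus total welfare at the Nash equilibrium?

21.6

∂u_i/∂s_i = α_i − 1, so lab i contributes w_i if α_i > 1, else 0.
α_i > 1 for i ∈ {1}; NE contributions (7, 0, 0), S = 7.
W^NE = Σw_i − S^NE + (Σα_i)·S^NE = 31 + 0.9·7 = 37.3.
Planner: ∂(Σu_j)/∂s_i = Σα_j − 1 = 0.9 > 0, so everyone contributes w_i; S^SO = 31, W^SO = 31 + 0.9·31 = 58.9.
Deadweight loss = 21.6.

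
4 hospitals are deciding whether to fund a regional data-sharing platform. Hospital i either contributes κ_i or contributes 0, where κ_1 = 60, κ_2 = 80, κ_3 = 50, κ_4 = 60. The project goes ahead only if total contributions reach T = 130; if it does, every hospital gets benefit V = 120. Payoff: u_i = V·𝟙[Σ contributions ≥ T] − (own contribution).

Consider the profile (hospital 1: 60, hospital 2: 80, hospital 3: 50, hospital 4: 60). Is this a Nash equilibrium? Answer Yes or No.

No

Total = 250 ≥ 130: provided.
Hospital 1 (pledges 60, payoff 60): dropping to 0 → total 190, payoff 120. Profitable deviation.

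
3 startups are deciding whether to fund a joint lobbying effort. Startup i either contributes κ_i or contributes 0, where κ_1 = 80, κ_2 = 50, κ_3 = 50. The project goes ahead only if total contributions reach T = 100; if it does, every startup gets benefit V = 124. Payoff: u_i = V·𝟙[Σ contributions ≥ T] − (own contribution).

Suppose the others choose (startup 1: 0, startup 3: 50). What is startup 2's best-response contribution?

50

Others' total = 50. Contributing 50 brings total to 100 ≥ 100: gain V − κ_2 = 74.
Best response: 50.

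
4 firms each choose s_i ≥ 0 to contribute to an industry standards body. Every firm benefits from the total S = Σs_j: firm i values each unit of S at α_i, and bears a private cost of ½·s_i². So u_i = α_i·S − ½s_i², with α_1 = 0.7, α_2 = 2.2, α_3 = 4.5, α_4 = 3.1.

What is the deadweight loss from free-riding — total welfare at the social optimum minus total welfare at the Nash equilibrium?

Firm i's FOC: ∂u_i/∂s_i = α_i − s_i = 0, so s_i* = α_i.
NE contributions = (0.7, 2.2, 4.5, 3.1); S = 10.5.
W^NE = (Σα)·S − ½Σα_i² = 10.5² − ½·35.19 = 92.655.
Planner sets s_i = Σα_j = 10.5 for every i, so S^SO = 4·10.5 = 42.
W^SO = (Σα)·S^SO − ½·4·(Σα)² = (4/2)·10.5² = 220.5.
Deadweight loss = W^SO − W^NE = 127.845.

127.845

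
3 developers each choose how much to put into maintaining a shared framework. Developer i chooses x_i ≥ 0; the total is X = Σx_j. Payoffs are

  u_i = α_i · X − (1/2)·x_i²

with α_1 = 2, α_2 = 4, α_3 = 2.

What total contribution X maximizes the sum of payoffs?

Planner FOC: ∂(Σu_j)/∂x_i = (Σα_j) − x_i = 0, so x_i^SO = Σα_j = 8 for every i; X^SO = 24.

24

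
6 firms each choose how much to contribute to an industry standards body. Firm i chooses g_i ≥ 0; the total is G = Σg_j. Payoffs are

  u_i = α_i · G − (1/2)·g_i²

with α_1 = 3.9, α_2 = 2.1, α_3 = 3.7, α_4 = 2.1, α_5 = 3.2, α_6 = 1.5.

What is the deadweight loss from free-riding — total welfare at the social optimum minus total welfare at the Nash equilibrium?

569.605

Firm i's FOC: ∂u_i/∂g_i = α_i − g_i = 0, so g_i* = α_i.
NE contributions = (3.9, 2.1, 3.7, 2.1, 3.2, 1.5); G = 16.5.
W^NE = (Σα)·G − ½Σα_i² = 16.5² − ½·50.21 = 247.145.
Planner sets g_i = Σα_j = 16.5 for every i, so G^SO = 6·16.5 = 99.
W^SO = (Σα)·G^SO − ½·6·(Σα)² = (6/2)·16.5² = 816.75.
Deadweight loss = W^SO − W^NE = 569.605.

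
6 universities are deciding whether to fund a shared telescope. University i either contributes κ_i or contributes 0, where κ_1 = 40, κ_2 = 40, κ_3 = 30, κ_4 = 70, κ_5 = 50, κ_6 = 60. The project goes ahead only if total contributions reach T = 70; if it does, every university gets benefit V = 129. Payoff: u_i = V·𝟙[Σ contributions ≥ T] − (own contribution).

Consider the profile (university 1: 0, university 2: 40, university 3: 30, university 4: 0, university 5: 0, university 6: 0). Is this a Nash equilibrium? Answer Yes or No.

Yes

Total = 70 ≥ 70: provided.
University 1 (pledges 0, payoff 129): pledging 40 → total 110, payoff 89. No gain.
University 2 (pledges 40, payoff 89): dropping to 0 → total 30, payoff 0. No gain.
University 3 (pledges 30, payoff 99): dropping to 0 → total 40, payoff 0. No gain.
University 4 (pledges 0, payoff 129): pledging 70 → total 140, payoff 59. No gain.
University 5 (pledges 0, payoff 129): pledging 50 → total 120, payoff 79. No gain.
University 6 (pledges 0, payoff 129): pledging 60 → total 130, payoff 69. No gain.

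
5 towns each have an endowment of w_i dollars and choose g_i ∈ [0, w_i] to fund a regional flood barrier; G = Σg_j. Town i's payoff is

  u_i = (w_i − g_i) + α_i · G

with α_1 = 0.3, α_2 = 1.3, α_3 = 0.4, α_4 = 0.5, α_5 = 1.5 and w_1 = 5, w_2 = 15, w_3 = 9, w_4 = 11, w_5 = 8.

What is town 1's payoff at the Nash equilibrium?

11.9

∂u_i/∂g_i = α_i − 1, so town i contributes w_i if α_i > 1, else 0.
α_i > 1 for i ∈ {2, 5}; NE contributions (0, 15, 0, 0, 8), G = 23.
u_1 = (5 − 0) + 0.3·23 = 11.9.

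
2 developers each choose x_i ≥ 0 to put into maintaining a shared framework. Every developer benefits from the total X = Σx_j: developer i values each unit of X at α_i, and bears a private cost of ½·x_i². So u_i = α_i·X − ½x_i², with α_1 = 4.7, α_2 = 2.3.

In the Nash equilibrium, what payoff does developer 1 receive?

21.855

Developer i's FOC: ∂u_i/∂x_i = α_i − x_i = 0, so x_i* = α_i.
NE contributions = (4.7, 2.3); X = 7.
u_1 = α_1·X − ½·(x_1)² = 4.7·7 − ½·4.7² = 21.855.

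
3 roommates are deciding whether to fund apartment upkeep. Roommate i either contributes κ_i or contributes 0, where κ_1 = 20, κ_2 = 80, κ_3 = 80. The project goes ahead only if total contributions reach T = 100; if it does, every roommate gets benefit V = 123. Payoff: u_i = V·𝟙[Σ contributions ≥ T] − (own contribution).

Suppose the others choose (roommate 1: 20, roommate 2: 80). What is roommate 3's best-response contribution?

0

Others' total = 100 ≥ 100; contributing adds cost 80 for no extra benefit.
Best response: 0.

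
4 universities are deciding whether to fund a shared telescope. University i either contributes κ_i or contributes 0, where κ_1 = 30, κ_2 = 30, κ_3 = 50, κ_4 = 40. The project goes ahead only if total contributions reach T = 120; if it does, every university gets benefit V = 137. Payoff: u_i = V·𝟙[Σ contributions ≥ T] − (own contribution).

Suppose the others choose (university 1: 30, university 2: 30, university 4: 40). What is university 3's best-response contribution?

50

Others' total = 100. Contributing 50 brings total to 150 ≥ 120: gain V − κ_3 = 87.
Best response: 50.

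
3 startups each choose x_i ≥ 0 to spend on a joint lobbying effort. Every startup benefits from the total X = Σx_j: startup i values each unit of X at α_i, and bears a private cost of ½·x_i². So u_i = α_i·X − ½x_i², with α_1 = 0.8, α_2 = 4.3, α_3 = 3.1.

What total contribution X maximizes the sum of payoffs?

Planner FOC: ∂(Σu_j)/∂x_i = (Σα_j) − x_i = 0, so x_i^SO = Σα_j = 8.2 for every i; X^SO = 24.6.

24.6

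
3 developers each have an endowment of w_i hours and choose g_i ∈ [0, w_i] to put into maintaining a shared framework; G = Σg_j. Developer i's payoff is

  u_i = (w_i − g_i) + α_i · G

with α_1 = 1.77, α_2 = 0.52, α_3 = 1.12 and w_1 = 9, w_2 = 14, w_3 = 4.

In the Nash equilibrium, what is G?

∂u_i/∂g_i = α_i − 1, so developer i contributes w_i if α_i > 1, else 0.
α_i > 1 for i ∈ {1, 3}; NE contributions (9, 0, 4), G = 13.

13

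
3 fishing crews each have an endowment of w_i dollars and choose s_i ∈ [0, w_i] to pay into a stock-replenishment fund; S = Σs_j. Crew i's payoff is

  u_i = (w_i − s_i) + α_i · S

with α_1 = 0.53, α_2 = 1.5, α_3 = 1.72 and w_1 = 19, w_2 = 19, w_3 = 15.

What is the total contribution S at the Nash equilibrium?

34

∂u_i/∂s_i = α_i − 1, so crew i contributes w_i if α_i > 1, else 0.
α_i > 1 for i ∈ {2, 3}; NE contributions (0, 19, 15), S = 34.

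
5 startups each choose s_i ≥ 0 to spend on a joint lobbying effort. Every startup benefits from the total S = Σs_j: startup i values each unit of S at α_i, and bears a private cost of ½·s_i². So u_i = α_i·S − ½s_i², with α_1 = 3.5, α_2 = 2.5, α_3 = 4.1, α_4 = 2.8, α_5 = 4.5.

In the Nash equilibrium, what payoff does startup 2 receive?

Startup i's FOC: ∂u_i/∂s_i = α_i − s_i = 0, so s_i* = α_i.
NE contributions = (3.5, 2.5, 4.1, 2.8, 4.5); S = 17.4.
u_2 = α_2·S − ½·(s_2)² = 2.5·17.4 − ½·2.5² = 40.375.

40.375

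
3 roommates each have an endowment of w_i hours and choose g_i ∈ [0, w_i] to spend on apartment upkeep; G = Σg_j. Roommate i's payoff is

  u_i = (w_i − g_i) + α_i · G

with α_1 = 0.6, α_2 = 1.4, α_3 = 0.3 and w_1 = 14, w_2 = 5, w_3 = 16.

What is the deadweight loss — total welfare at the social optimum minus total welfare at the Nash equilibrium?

39

∂u_i/∂g_i = α_i − 1, so roommate i contributes w_i if α_i > 1, else 0.
α_i > 1 for i ∈ {2}; NE contributions (0, 5, 0), G = 5.
W^NE = Σw_i − G^NE + (Σα_i)·G^NE = 35 + 1.3·5 = 41.5.
Planner: ∂(Σu_j)/∂g_i = Σα_j − 1 = 1.3 > 0, so everyone contributes w_i; G^SO = 35, W^SO = 35 + 1.3·35 = 80.5.
Deadweight loss = 39.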